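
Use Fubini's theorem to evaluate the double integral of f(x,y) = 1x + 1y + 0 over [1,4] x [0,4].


By Fubini, integrate in x first, then y.
Step 1: Fix y, integrate over x in [1,4]:
  integral(1x + 1y + 0, x=1..4)
  = 1*(4^2 - 1^2)/2 + (1y + 0)*(4 - 1)
  = 7.5 + (1y + 0)*3
  = 7.5 + 3y + 0
  = 7.5 + 3y
Step 2: Integrate over y in [0,4]:
  integral(7.5 + 3y, y=0..4)
  = 7.5*4 + 3*(4^2 - 0^2)/2
  = 30 + 24
  = 54


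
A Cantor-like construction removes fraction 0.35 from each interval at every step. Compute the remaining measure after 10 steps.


Step 1: At each step, fraction remaining = 1 - 0.35 = 0.65
Step 2: After 10 steps, measure = (0.65)^10
Result = 0.013463


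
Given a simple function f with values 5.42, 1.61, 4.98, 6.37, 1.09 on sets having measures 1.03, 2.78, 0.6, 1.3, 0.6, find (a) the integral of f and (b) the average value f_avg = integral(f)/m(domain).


Step 1: Integral = sum(value_i * measure_i)
= 5.42*1.03 + 1.61*2.78 + 4.98*0.6 + 6.37*1.3 + 1.09*0.6
= 5.5826 + 4.4758 + 2.988 + 8.281 + 0.654
= 21.9814
Step 2: Total measure of domain = 1.03 + 2.78 + 0.6 + 1.3 + 0.6 = 6.31
Step 3: Average value = 21.9814 / 6.31 = 3.483582


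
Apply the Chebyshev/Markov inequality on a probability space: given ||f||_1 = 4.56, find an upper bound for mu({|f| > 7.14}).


Chebyshev/Markov inequality: mu(|f| > eps) <= (||f||_p / eps)^p
Step 1: ||f||_1 / eps = 4.56 / 7.14 = 0.638655
Step 2: Raise to power p = 1:
  (0.638655)^1 = 0.638655
Step 3: Therefore mu(|f| > 7.14) <= 0.638655


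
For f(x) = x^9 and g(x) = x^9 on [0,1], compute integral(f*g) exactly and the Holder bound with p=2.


Step 1: Exact integral of f*g = integral(x^18, 0, 1) = 1/19
     = 0.052632
Step 2: Holder bound with p=2, q=2:
  ||f||_p = (integral x^18 dx)^(1/2) = (1/19)^(1/2) = 0.229416
  ||g||_q = (integral x^18 dx)^(1/2) = (1/19)^(1/2) = 0.229416
Step 3: Holder bound = ||f||_p * ||g||_q = 0.229416 * 0.229416 = 0.052632
Verification: 0.052632 <= 0.052632 (Holder holds)


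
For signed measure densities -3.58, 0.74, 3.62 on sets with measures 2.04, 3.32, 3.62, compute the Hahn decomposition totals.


Step 1: Compute signed measure on each set:
  Set 1: -3.58 * 2.04 = -7.3032
  Set 2: 0.74 * 3.32 = 2.4568
  Set 3: 3.62 * 3.62 = 13.1044
Step 2: Total signed measure = (-7.3032) + (2.4568) + (13.1044)
     = 8.258
Step 3: Positive part mu+(X) = sum of positive contributions = 15.5612
Step 4: Negative part mu-(X) = |sum of negative contributions| = 7.3032


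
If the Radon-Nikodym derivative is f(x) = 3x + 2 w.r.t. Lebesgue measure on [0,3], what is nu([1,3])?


nu(A) = integral_A (dnu/dmu) dmu = integral_1^3 (3x + 2) dx
Step 1: Antiderivative F(x) = (3/2)x^2 + 2x
Step 2: F(3) = (3/2)*3^2 + 2*3 = 13.5 + 6 = 19.5
Step 3: F(1) = (3/2)*1^2 + 2*1 = 1.5 + 2 = 3.5
Step 4: nu([1,3]) = F(3) - F(1) = 19.5 - 3.5 = 16


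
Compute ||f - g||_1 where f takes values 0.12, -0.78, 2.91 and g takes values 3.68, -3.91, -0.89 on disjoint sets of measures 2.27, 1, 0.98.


Step 1: Compute differences f_i - g_i:
  0.12 - 3.68 = -3.56
  -0.78 - -3.91 = 3.13
  2.91 - -0.89 = 3.8
Step 2: Compute |diff|^1 * measure for each set:
  |-3.56|^1 * 2.27 = 3.56 * 2.27 = 8.0812
  |3.13|^1 * 1 = 3.13 * 1 = 3.13
  |3.8|^1 * 0.98 = 3.8 * 0.98 = 3.724
Step 3: Sum = 14.9352
Step 4: ||f-g||_1 = (14.9352)^(1/1) = 14.9352


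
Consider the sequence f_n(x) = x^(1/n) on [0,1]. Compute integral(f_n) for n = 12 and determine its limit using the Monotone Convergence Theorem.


At n = 12: f_12(x) = x^(1/12).
Step 1: integral(x^(1/12), 0, 1) = [x^(1/12+1) / (1/12+1)] from 0 to 1
     = 1 / (1/12 + 1) = 1 / ((12+1)/12) = 12/(12+1)
     = 12/13 = 0.923077
Step 2: As n -> infinity, f_n(x) = x^(1/n) -> 1 for x in (0,1], and f_n is increasing in n.
By MCT, lim_n integral(f_n) = integral(lim_n f_n) = integral(1, 0, 1) = 1.
Step 3: Verify convergence: 12/13 = 0.923077 -> 1


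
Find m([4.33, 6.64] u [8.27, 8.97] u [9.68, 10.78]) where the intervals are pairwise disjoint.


For pairwise disjoint intervals, m(union) = sum of lengths.
= (6.64 - 4.33) + (8.97 - 8.27) + (10.78 - 9.68)
= 2.31 + 0.7 + 1.1
= 4.11


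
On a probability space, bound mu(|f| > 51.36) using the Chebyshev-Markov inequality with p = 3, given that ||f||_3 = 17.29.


Chebyshev/Markov inequality: mu(|f| > eps) <= (||f||_p / eps)^p
Step 1: ||f||_3 / eps = 17.29 / 51.36 = 0.336643
Step 2: Raise to power p = 3:
  (0.336643)^3 = 0.038151
Step 3: Therefore mu(|f| > 51.36) <= 0.038151


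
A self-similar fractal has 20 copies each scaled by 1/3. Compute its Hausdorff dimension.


For a self-similar set with N copies scaled by 1/r:
dim_H = log(N)/log(r) = log(20)/log(3)
= 2.995732/1.098612
= 2.726833


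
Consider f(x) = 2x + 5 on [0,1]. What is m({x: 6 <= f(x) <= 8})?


f^(-1)([6, 8]) = {x : 6 <= 2x + 5 <= 8}
Solving: (6 - 5)/2 <= x <= (8 - 5)/2
= [0.5, 1.5]
Intersecting with [0,1]: [0.5, 1]
Measure = 1 - 0.5 = 0.5


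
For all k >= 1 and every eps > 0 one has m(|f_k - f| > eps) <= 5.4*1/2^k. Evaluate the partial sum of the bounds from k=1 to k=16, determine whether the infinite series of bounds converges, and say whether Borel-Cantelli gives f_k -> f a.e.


Step 1: List the terms 5.4*1/2^k for k = 1 to 16:
  k=1: 2.7
  k=2: 1.35
  k=3: 0.675
  k=4: 0.3375
  k=5: 0.16875
  k=6: 0.084375
  k=7: 0.042188
  k=8: 0.021094
  k=9: 0.010547
  k=10: 0.005273
  k=11: 0.002637
  k=12: 0.001318
  k=13: 6.591797e-04
  k=14: 3.295898e-04
  k=15: 1.647949e-04
  k=16: 8.239746e-05
Step 2: Partial sum = 2.7 + 1.35 + 0.675 + 0.3375 + 0.16875 + 0.084375 + 0.042188 + 0.021094 + 0.010547 + 0.005273 + 0.002637 + 0.001318 + 6.591797e-04 + 3.295898e-04 + 1.647949e-04 + 8.239746e-05
     = 5.399918
Step 3: The full series sum_(k>=1) 5.4*1/2^k converges (geometric series with ratio 1/2 < 1; a constant multiple of a convergent series converges).
Step 4: Fix eps > 0. Since sum_k m(|f_k - f| > eps) < infinity, the Borel-Cantelli lemma gives
        m(limsup_k {|f_k - f| > eps}) = 0, i.e. for a.e. x, |f_k(x) - f(x)| <= eps for all large k.
        Applying this with eps = 1/j for j = 1, 2, ... and intersecting the countably many full-measure sets,
        for a.e. x we get limsup_k |f_k(x) - f(x)| <= 1/j for every j, hence f_k -> f almost everywhere.
Conclusion: series converges; Borel-Cantelli yields f_k -> f a.e.


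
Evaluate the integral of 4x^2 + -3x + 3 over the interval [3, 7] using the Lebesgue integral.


The Lebesgue integral of a Riemann-integrable function agrees with the Riemann integral.
Antiderivative F(x) = (4/3)x^3 + (-3/2)x^2 + 3x
F(7) = (4/3)*7^3 + (-3/2)*7^2 + 3*7
     = (4/3)*343 + (-3/2)*49 + 3*7
     = 457.333333 + -73.5 + 21
     = 404.833333
F(3) = 31.5
Integral = F(7) - F(3) = 404.833333 - 31.5 = 373.333333


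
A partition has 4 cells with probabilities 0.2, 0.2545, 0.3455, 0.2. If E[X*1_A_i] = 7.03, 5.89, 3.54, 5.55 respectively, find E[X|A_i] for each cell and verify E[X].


For each cell A_i: E[X|A_i] = E[X*1_A_i] / P(A_i)
Step 1: E[X|A_1] = 7.03 / 0.2 = 35.15
Step 2: E[X|A_2] = 5.89 / 0.2545 = 23.143418
Step 3: E[X|A_3] = 3.54 / 0.3455 = 10.24602
Step 4: E[X|A_4] = 5.55 / 0.2 = 27.75
Verification: E[X] = sum E[X*1_A_i] = 7.03 + 5.89 + 3.54 + 5.55 = 22.01


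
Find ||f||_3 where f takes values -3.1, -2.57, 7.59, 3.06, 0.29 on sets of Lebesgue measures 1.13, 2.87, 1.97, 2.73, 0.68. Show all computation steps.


Step 1: Compute |f_i|^3 for each value:
  |-3.1|^3 = 29.791
  |-2.57|^3 = 16.974593
  |7.59|^3 = 437.245479
  |3.06|^3 = 28.652616
  |0.29|^3 = 0.024389
Step 2: Multiply by measures and sum:
  29.791 * 1.13 = 33.66383
  16.974593 * 2.87 = 48.717082
  437.245479 * 1.97 = 861.373594
  28.652616 * 2.73 = 78.221642
  0.024389 * 0.68 = 0.016585
Sum = 33.66383 + 48.717082 + 861.373594 + 78.221642 + 0.016585 = 1021.992732
Step 3: Take the p-th root:
||f||_3 = (1021.992732)^(1/3) = 10.072778


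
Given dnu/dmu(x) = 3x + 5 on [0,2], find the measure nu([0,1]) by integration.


nu(A) = integral_A (dnu/dmu) dmu = integral_0^1 (3x + 5) dx
Step 1: Antiderivative F(x) = (3/2)x^2 + 5x
Step 2: F(1) = (3/2)*1^2 + 5*1 = 1.5 + 5 = 6.5
Step 3: F(0) = (3/2)*0^2 + 5*0 = 0.0 + 0 = 0.0
Step 4: nu([0,1]) = F(1) - F(0) = 6.5 - 0.0 = 6.5


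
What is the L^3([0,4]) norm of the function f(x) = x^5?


Step 1: ||f||_3 = (integral_0^4 |x^5|^3 dx)^(1/3)
     = (integral_0^4 x^15 dx)^(1/3)
Step 2: integral_0^4 x^15 dx = [x^16/(16)] from 0 to 4 = 4^16/16
     = 4294967296/16 = 2.684355e+08
Step 3: ||f||_3 = (2.684355e+08)^(1/3) = 645.079578


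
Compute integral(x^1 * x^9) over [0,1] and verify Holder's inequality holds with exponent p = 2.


Step 1: Exact integral of f*g = integral(x^10, 0, 1) = 1/11
     = 0.090909
Step 2: Holder bound with p=2, q=2:
  ||f||_p = (integral x^2 dx)^(1/2) = (1/3)^(1/2) = 0.57735
  ||g||_q = (integral x^18 dx)^(1/2) = (1/19)^(1/2) = 0.229416
Step 3: Holder bound = ||f||_p * ||g||_q = 0.57735 * 0.229416 = 0.132453
Verification: 0.090909 <= 0.132453 (Holder holds)


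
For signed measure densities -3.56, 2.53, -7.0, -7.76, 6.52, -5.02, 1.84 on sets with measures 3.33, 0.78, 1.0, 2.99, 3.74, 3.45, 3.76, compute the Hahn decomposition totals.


Step 1: Compute signed measure on each set:
  Set 1: -3.56 * 3.33 = -11.8548
  Set 2: 2.53 * 0.78 = 1.9734
  Set 3: -7.0 * 1.0 = -7
  Set 4: -7.76 * 2.99 = -23.2024
  Set 5: 6.52 * 3.74 = 24.3848
  Set 6: -5.02 * 3.45 = -17.319
  Set 7: 1.84 * 3.76 = 6.9184
Step 2: Total signed measure = (-11.8548) + (1.9734) + (-7) + (-23.2024) + (24.3848) + (-17.319) + (6.9184)
     = -26.0996
Step 3: Positive part mu+(X) = sum of positive contributions = 33.2766
Step 4: Negative part mu-(X) = |sum of negative contributions| = 59.3762


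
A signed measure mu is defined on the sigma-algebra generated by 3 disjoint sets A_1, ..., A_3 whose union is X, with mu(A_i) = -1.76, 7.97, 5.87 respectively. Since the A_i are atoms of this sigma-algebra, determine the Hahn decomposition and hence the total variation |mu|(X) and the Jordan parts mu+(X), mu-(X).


Step 1: Every measurable set is a union of atoms (the cells / points), so a Hahn decomposition is
  obtained by grouping atoms by sign: P = union of atoms with mu > 0, N = union of the remaining atoms.
  Atoms in P (indices): 2, 3;  atoms in N (indices): 1
  Positive values: 7.97, 5.87
  Negative values: -1.76
Step 2: mu+(X) = mu(P) = sum of positive atom values = 13.84
Step 3: mu-(X) = -mu(N) = sum of |negative atom values| = 1.76
Step 4: |mu|(X) = mu+(X) + mu-(X) = 13.84 + 1.76 = 15.6


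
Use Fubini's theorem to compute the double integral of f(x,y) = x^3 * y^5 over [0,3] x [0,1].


By Fubini's theorem, the double integral factors as a product of single integrals:
Step 1: integral_0^3 x^3 dx = [x^4/4] from 0 to 3
     = 3^4/4 = 20.25
Step 2: integral_0^1 y^5 dy = [y^6/6] from 0 to 1
     = 1^6/6 = 0.166667
Step 3: Double integral = 20.25 * 0.166667 = 3.375


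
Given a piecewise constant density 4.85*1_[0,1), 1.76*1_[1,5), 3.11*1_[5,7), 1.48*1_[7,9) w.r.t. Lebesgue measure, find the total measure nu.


Integrate each piece of the Radon-Nikodym derivative:
Step 1: integral_0^1 4.85 dx = 4.85*(1-0) = 4.85*1 = 4.85
Step 2: integral_1^5 1.76 dx = 1.76*(5-1) = 1.76*4 = 7.04
Step 3: integral_5^7 3.11 dx = 3.11*(7-5) = 3.11*2 = 6.22
Step 4: integral_7^9 1.48 dx = 1.48*(9-7) = 1.48*2 = 2.96
Total: 4.85 + 7.04 + 6.22 + 2.96 = 21.07


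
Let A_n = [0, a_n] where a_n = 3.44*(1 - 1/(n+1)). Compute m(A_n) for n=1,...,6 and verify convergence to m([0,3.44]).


By continuity of measure from below: if A_n increases to A, then m(A_n) -> m(A).
Here A = [0, 3.44], so m(A) = 3.44
Step 1: a_1 = 3.44*(1 - 1/2) = 1.72, m(A_1) = 1.72
Step 2: a_2 = 3.44*(1 - 1/3) = 2.2933, m(A_2) = 2.2933
Step 3: a_3 = 3.44*(1 - 1/4) = 2.58, m(A_3) = 2.58
Step 4: a_4 = 3.44*(1 - 1/5) = 2.752, m(A_4) = 2.752
Step 5: a_5 = 3.44*(1 - 1/6) = 2.8667, m(A_5) = 2.8667
Step 6: a_6 = 3.44*(1 - 1/7) = 2.9486, m(A_6) = 2.9486
Limit: m(A_n) -> m([0,3.44]) = 3.44


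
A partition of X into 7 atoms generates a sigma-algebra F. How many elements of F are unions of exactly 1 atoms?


Each element of F is a union of some subset of the 7 atoms.
Elements that are unions of exactly 1 atoms correspond to 1-element subsets of the 7 atoms.
Count = C(7, 1) = 7! / (1! * 6!) = 7.


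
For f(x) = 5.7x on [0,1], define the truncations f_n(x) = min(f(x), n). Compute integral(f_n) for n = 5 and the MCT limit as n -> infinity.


f(x) = 5.7x on [0,1]; f_n(x) = min(5.7x, n). At n = 5:
Step 1: f(x) reaches 5 at x = 5/5.7 = 0.877193
Step 2: integral(f_5) = integral(5.7x, 0, 0.877193) + integral(5, 0.877193, 1)
       = 5.7*0.877193^2/2 + 5*(1 - 0.877193)
       = 2.192982 + 0.614035
       = 2.807018
Step 3: As n -> infinity, f_n increases to f, so by MCT integral(f_n) -> integral(f) = 5.7/2 = 2.85.
Convergence: integral(f_5) = 2.807018 -> 2.85 as n -> infinity


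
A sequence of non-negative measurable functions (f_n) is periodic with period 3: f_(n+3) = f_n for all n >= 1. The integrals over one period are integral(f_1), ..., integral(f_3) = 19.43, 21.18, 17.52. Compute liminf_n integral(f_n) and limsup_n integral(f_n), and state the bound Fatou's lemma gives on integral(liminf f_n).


The sequence (integral(f_n)) is periodic with period 3, repeating the values 19.43, 21.18, 17.52 indefinitely.
Step 1: For a periodic sequence, every tail (a_m, a_(m+1), ...) contains all 3 period values infinitely often.
Step 2: Hence inf of every tail = min of the period values = min(19.43, 21.18, 17.52) = 17.52.
        liminf_n integral(f_n) = sup over m of (inf of tail from m) = 17.52.
Step 3: Similarly sup of every tail = max of the period values = 21.18.
        limsup_n integral(f_n) = 21.18.
Step 4: Fatou's lemma: integral(liminf_n f_n) <= liminf_n integral(f_n) = 17.52.
        So the integral of the pointwise liminf is at most 17.52.


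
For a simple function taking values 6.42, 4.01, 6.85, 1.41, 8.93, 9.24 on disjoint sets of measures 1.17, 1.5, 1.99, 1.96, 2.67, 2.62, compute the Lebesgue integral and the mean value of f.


Step 1: Integral = sum(value_i * measure_i)
= 6.42*1.17 + 4.01*1.5 + 6.85*1.99 + 1.41*1.96 + 8.93*2.67 + 9.24*2.62
= 7.5114 + 6.015 + 13.6315 + 2.7636 + 23.8431 + 24.2088
= 77.9734
Step 2: Total measure of domain = 1.17 + 1.5 + 1.99 + 1.96 + 2.67 + 2.62 = 11.91
Step 3: Average value = 77.9734 / 11.91 = 6.546885


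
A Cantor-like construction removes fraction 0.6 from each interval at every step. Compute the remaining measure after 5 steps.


Step 1: At each step, fraction remaining = 1 - 0.6 = 0.4
Step 2: After 5 steps, measure = (0.4)^5
Step 3: Computing the power step by step:
  After step 1: 0.4
  After step 2: 0.16
  After step 3: 0.064
  After step 4: 0.0256
  After step 5: 0.01024
Result = 0.01024


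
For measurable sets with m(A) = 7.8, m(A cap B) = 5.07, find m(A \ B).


m(A \ B) = m(A) - m(A n B)
= 7.8 - 5.07
= 2.73


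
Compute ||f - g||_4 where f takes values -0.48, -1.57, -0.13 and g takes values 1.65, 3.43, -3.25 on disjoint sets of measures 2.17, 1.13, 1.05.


Step 1: Compute differences f_i - g_i:
  -0.48 - 1.65 = -2.13
  -1.57 - 3.43 = -5
  -0.13 - -3.25 = 3.12
Step 2: Compute |diff|^4 * measure for each set:
  |-2.13|^4 * 2.17 = 20.583462 * 2.17 = 44.666112
  |-5|^4 * 1.13 = 625 * 1.13 = 706.25
  |3.12|^4 * 1.05 = 94.758543 * 1.05 = 99.496471
Step 3: Sum = 850.412582
Step 4: ||f-g||_4 = (850.412582)^(1/4) = 5.40017


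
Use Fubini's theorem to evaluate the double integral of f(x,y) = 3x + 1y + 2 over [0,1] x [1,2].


By Fubini, integrate in x first, then y.
Step 1: Fix y, integrate over x in [0,1]:
  integral(3x + 1y + 2, x=0..1)
  = 3*(1^2 - 0^2)/2 + (1y + 2)*(1 - 0)
  = 1.5 + (1y + 2)*1
  = 1.5 + 1y + 2
  = 3.5 + 1y
Step 2: Integrate over y in [1,2]:
  integral(3.5 + 1y, y=1..2)
  = 3.5*1 + 1*(2^2 - 1^2)/2
  = 3.5 + 1.5
  = 5


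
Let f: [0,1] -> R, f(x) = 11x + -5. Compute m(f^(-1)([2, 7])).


f^(-1)([2, 7]) = {x : 2 <= 11x + -5 <= 7}
Solving: (2 - -5)/11 <= x <= (7 - -5)/11
= [0.636364, 1.090909]
Intersecting with [0,1]: [0.636364, 1]
Measure = 1 - 0.636364 = 0.363636


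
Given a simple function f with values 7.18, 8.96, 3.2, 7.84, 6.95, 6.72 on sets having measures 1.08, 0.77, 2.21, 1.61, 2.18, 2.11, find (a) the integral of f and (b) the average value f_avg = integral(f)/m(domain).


Step 1: Integral = sum(value_i * measure_i)
= 7.18*1.08 + 8.96*0.77 + 3.2*2.21 + 7.84*1.61 + 6.95*2.18 + 6.72*2.11
= 7.7544 + 6.8992 + 7.072 + 12.6224 + 15.151 + 14.1792
= 63.6782
Step 2: Total measure of domain = 1.08 + 0.77 + 2.21 + 1.61 + 2.18 + 2.11 = 9.96
Step 3: Average value = 63.6782 / 9.96 = 6.393394


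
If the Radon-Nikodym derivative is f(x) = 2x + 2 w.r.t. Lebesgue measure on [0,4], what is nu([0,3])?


nu(A) = integral_A (dnu/dmu) dmu = integral_0^3 (2x + 2) dx
Step 1: Antiderivative F(x) = (2/2)x^2 + 2x
Step 2: F(3) = (2/2)*3^2 + 2*3 = 9 + 6 = 15
Step 3: F(0) = (2/2)*0^2 + 2*0 = 0.0 + 0 = 0.0
Step 4: nu([0,3]) = F(3) - F(0) = 15 - 0.0 = 15


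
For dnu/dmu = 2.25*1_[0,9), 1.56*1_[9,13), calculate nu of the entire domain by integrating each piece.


Integrate each piece of the Radon-Nikodym derivative:
Step 1: integral_0^9 2.25 dx = 2.25*(9-0) = 2.25*9 = 20.25
Step 2: integral_9^13 1.56 dx = 1.56*(13-9) = 1.56*4 = 6.24
Total: 20.25 + 6.24 = 26.49


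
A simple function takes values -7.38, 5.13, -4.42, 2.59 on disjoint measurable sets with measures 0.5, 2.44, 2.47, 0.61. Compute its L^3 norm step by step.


Step 1: Compute |f_i|^3 for each value:
  |-7.38|^3 = 401.947272
  |5.13|^3 = 135.005697
  |-4.42|^3 = 86.350888
  |2.59|^3 = 17.373979
Step 2: Multiply by measures and sum:
  401.947272 * 0.5 = 200.973636
  135.005697 * 2.44 = 329.413901
  86.350888 * 2.47 = 213.286693
  17.373979 * 0.61 = 10.598127
Sum = 200.973636 + 329.413901 + 213.286693 + 10.598127 = 754.272357
Step 3: Take the p-th root:
||f||_3 = (754.272357)^(1/3) = 9.102822


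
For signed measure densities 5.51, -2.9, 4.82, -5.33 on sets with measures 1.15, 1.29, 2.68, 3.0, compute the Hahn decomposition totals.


Step 1: Compute signed measure on each set:
  Set 1: 5.51 * 1.15 = 6.3365
  Set 2: -2.9 * 1.29 = -3.741
  Set 3: 4.82 * 2.68 = 12.9176
  Set 4: -5.33 * 3.0 = -15.99
Step 2: Total signed measure = (6.3365) + (-3.741) + (12.9176) + (-15.99)
     = -0.4769
Step 3: Positive part mu+(X) = sum of positive contributions = 19.2541
Step 4: Negative part mu-(X) = |sum of negative contributions| = 19.731


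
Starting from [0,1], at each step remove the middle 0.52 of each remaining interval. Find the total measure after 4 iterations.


Step 1: At each step, fraction remaining = 1 - 0.52 = 0.48
Step 2: After 4 steps, measure = (0.48)^4
Step 3: Computing the power step by step:
  After step 1: 0.48
  After step 2: 0.2304
  After step 3: 0.110592
  After step 4: 0.053084
Result = 0.053084


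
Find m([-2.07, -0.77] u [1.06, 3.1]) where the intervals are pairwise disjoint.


For pairwise disjoint intervals, m(union) = sum of lengths.
= (-0.77 - -2.07) + (3.1 - 1.06)
= 1.3 + 2.04
= 3.34


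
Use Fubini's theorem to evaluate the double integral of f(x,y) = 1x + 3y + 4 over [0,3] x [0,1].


By Fubini, integrate in x first, then y.
Step 1: Fix y, integrate over x in [0,3]:
  integral(1x + 3y + 4, x=0..3)
  = 1*(3^2 - 0^2)/2 + (3y + 4)*(3 - 0)
  = 4.5 + (3y + 4)*3
  = 4.5 + 9y + 12
  = 16.5 + 9y
Step 2: Integrate over y in [0,1]:
  integral(16.5 + 9y, y=0..1)
  = 16.5*1 + 9*(1^2 - 0^2)/2
  = 16.5 + 4.5
  = 21


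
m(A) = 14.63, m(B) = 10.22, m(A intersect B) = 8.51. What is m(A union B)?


By inclusion-exclusion: m(A u B) = m(A) + m(B) - m(A n B)
= 14.63 + 10.22 - 8.51
= 16.34


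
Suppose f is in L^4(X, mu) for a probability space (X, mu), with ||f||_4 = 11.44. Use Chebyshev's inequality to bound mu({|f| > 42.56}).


Chebyshev/Markov inequality: mu(|f| > eps) <= (||f||_p / eps)^p
Step 1: ||f||_4 / eps = 11.44 / 42.56 = 0.268797
Step 2: Raise to power p = 4:
  (0.268797)^4 = 0.00522
Step 3: Therefore mu(|f| > 42.56) <= 0.00522


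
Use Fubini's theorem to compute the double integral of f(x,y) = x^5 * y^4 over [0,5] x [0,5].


By Fubini's theorem, the double integral factors as a product of single integrals:
Step 1: integral_0^5 x^5 dx = [x^6/6] from 0 to 5
     = 5^6/6 = 2604.166667
Step 2: integral_0^5 y^4 dy = [y^5/5] from 0 to 5
     = 5^5/5 = 625
Step 3: Double integral = 2604.166667 * 625 = 1.627604e+06


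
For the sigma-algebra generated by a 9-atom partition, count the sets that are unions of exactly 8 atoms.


Each element of F is a union of some subset of the 9 atoms.
Elements that are unions of exactly 8 atoms correspond to 8-element subsets of the 9 atoms.
Count = C(9, 8) = 9! / (8! * 1!) = 9.


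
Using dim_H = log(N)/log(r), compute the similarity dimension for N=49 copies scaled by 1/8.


For a self-similar set with N copies scaled by 1/r:
dim_H = log(N)/log(r) = log(49)/log(8)
= 3.89182/2.079442
= 1.87157


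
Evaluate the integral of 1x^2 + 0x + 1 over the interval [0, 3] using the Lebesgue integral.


The Lebesgue integral of a Riemann-integrable function agrees with the Riemann integral.
Antiderivative F(x) = (1/3)x^3 + (0/2)x^2 + 1x
F(3) = (1/3)*3^3 + (0/2)*3^2 + 1*3
     = (1/3)*27 + (0/2)*9 + 1*3
     = 9 + 0.0 + 3
     = 12
F(0) = 0.0
Integral = F(3) - F(0) = 12 - 0.0 = 12


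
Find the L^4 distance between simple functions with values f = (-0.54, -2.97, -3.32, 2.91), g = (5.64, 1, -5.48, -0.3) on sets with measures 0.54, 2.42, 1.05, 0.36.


Step 1: Compute differences f_i - g_i:
  -0.54 - 5.64 = -6.18
  -2.97 - 1 = -3.97
  -3.32 - -5.48 = 2.16
  2.91 - -0.3 = 3.21
Step 2: Compute |diff|^4 * measure for each set:
  |-6.18|^4 * 0.54 = 1458.659418 * 0.54 = 787.676086
  |-3.97|^4 * 2.42 = 248.405969 * 2.42 = 601.142445
  |2.16|^4 * 1.05 = 21.767823 * 1.05 = 22.856215
  |3.21|^4 * 0.36 = 106.174477 * 0.36 = 38.222812
Step 3: Sum = 1449.897556
Step 4: ||f-g||_4 = (1449.897556)^(1/4) = 6.170699


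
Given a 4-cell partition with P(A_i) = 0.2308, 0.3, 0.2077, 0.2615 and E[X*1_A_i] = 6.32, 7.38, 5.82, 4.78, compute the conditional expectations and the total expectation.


For each cell A_i: E[X|A_i] = E[X*1_A_i] / P(A_i)
Step 1: E[X|A_1] = 6.32 / 0.2308 = 27.383016
Step 2: E[X|A_2] = 7.38 / 0.3 = 24.6
Step 3: E[X|A_3] = 5.82 / 0.2077 = 28.021184
Step 4: E[X|A_4] = 4.78 / 0.2615 = 18.279159
Verification: E[X] = sum E[X*1_A_i] = 6.32 + 7.38 + 5.82 + 4.78 = 24.3


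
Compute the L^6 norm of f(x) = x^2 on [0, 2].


Step 1: ||f||_6 = (integral_0^2 |x^2|^6 dx)^(1/6)
     = (integral_0^2 x^12 dx)^(1/6)
Step 2: integral_0^2 x^12 dx = [x^13/(13)] from 0 to 2 = 2^13/13
     = 8192/13 = 630.153846
Step 3: ||f||_6 = (630.153846)^(1/6) = 2.928023


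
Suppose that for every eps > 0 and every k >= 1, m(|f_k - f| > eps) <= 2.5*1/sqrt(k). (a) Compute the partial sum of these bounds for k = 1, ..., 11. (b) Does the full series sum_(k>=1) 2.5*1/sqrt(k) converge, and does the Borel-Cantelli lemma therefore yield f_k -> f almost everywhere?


Step 1: List the terms 2.5*1/sqrt(k) for k = 1 to 11:
  k=1: 2.5
  k=2: 1.767767
  k=3: 1.443376
  k=4: 1.25
  k=5: 1.118034
  k=6: 1.020621
  k=7: 0.944911
  k=8: 0.883883
  k=9: 0.833333
  k=10: 0.790569
  k=11: 0.753778
Step 2: Partial sum = 2.5 + 1.767767 + 1.443376 + 1.25 + 1.118034 + 1.020621 + 0.944911 + 0.883883 + 0.833333 + 0.790569 + 0.753778
     = 13.306273
Step 3: The full series sum_(k>=1) 2.5*1/sqrt(k) diverges (p-series with p = 1/2 <= 1; a nonzero constant multiple of a divergent series diverges).
Step 4: The (first) Borel-Cantelli lemma requires a summable sequence of measures, so it does not apply here;
        from this bound alone no conclusion about a.e. convergence can be drawn (convergence in measure still
        gives an a.e.-convergent subsequence, but not a.e. convergence of the whole sequence).
Conclusion: series diverges; Borel-Cantelli is inconclusive about a.e. convergence of f_k.


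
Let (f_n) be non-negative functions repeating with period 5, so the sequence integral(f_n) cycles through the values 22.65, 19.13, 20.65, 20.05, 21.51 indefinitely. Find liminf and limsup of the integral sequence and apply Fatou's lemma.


The sequence (integral(f_n)) is periodic with period 5, repeating the values 22.65, 19.13, 20.65, 20.05, 21.51 indefinitely.
Step 1: For a periodic sequence, every tail (a_m, a_(m+1), ...) contains all 5 period values infinitely often.
Step 2: Hence inf of every tail = min of the period values = min(22.65, 19.13, 20.65, 20.05, 21.51) = 19.13.
        liminf_n integral(f_n) = sup over m of (inf of tail from m) = 19.13.
Step 3: Similarly sup of every tail = max of the period values = 22.65.
        limsup_n integral(f_n) = 22.65.
Step 4: Fatou's lemma: integral(liminf_n f_n) <= liminf_n integral(f_n) = 19.13.
        So the integral of the pointwise liminf is at most 19.13.


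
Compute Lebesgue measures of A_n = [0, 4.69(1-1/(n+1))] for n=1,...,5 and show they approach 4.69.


By continuity of measure from below: if A_n increases to A, then m(A_n) -> m(A).
Here A = [0, 4.69], so m(A) = 4.69
Step 1: a_1 = 4.69*(1 - 1/2) = 2.345, m(A_1) = 2.345
Step 2: a_2 = 4.69*(1 - 1/3) = 3.1267, m(A_2) = 3.1267
Step 3: a_3 = 4.69*(1 - 1/4) = 3.5175, m(A_3) = 3.5175
Step 4: a_4 = 4.69*(1 - 1/5) = 3.752, m(A_4) = 3.752
Step 5: a_5 = 4.69*(1 - 1/6) = 3.9083, m(A_5) = 3.9083
Limit: m(A_n) -> m([0,4.69]) = 4.69


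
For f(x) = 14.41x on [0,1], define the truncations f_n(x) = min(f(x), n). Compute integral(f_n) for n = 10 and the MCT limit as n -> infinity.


f(x) = 14.41x on [0,1]; f_n(x) = min(14.41x, n). At n = 10:
Step 1: f(x) reaches 10 at x = 10/14.41 = 0.693963
Step 2: integral(f_10) = integral(14.41x, 0, 0.693963) + integral(10, 0.693963, 1)
       = 14.41*0.693963^2/2 + 10*(1 - 0.693963)
       = 3.469813 + 3.060375
       = 6.530187
Step 3: As n -> infinity, f_n increases to f, so by MCT integral(f_n) -> integral(f) = 14.41/2 = 7.205.
Convergence: integral(f_10) = 6.530187 -> 7.205 as n -> infinity


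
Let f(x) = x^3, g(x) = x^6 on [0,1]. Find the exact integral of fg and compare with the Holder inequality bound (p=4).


Step 1: Exact integral of f*g = integral(x^9, 0, 1) = 1/10
     = 0.1
Step 2: Holder bound with p=4, q=1.333333:
  ||f||_p = (integral x^12 dx)^(1/4) = (1/13)^(1/4) = 0.52664
  ||g||_q = (integral x^8 dx)^(1/1.333333) = (1/9)^(1/1.333333) = 0.19245
Step 3: Holder bound = ||f||_p * ||g||_q = 0.52664 * 0.19245 = 0.101352
Verification: 0.1 <= 0.101352 (Holder holds)


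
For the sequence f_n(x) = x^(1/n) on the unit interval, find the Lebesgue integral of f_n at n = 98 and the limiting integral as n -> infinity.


At n = 98: f_98(x) = x^(1/98).
Step 1: integral(x^(1/98), 0, 1) = [x^(1/98+1) / (1/98+1)] from 0 to 1
     = 1 / (1/98 + 1) = 1 / ((98+1)/98) = 98/(98+1)
     = 98/99 = 0.989899
Step 2: As n -> infinity, f_n(x) = x^(1/n) -> 1 for x in (0,1], and f_n is increasing in n.
By MCT, lim_n integral(f_n) = integral(lim_n f_n) = integral(1, 0, 1) = 1.
Step 3: Verify convergence: 98/99 = 0.989899 -> 1


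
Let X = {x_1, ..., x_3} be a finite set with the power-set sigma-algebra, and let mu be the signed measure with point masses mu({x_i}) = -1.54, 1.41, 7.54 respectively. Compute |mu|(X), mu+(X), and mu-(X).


Step 1: Every measurable set is a union of atoms (the cells / points), so a Hahn decomposition is
  obtained by grouping atoms by sign: P = union of atoms with mu > 0, N = union of the remaining atoms.
  Atoms in P (indices): 2, 3;  atoms in N (indices): 1
  Positive values: 1.41, 7.54
  Negative values: -1.54
Step 2: mu+(X) = mu(P) = sum of positive atom values = 8.95
Step 3: mu-(X) = -mu(N) = sum of |negative atom values| = 1.54
Step 4: |mu|(X) = mu+(X) + mu-(X) = 8.95 + 1.54 = 10.49


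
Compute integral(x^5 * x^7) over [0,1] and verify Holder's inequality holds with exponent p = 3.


Step 1: Exact integral of f*g = integral(x^12, 0, 1) = 1/13
     = 0.076923
Step 2: Holder bound with p=3, q=1.5:
  ||f||_p = (integral x^15 dx)^(1/3) = (1/16)^(1/3) = 0.39685
  ||g||_q = (integral x^10.5 dx)^(1/1.5) = (1/11.5)^(1/1.5) = 0.196276
Step 3: Holder bound = ||f||_p * ||g||_q = 0.39685 * 0.196276 = 0.077892
Verification: 0.076923 <= 0.077892 (Holder holds)


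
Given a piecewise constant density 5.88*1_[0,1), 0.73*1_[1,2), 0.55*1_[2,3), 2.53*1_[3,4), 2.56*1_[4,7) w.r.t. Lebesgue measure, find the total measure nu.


Integrate each piece of the Radon-Nikodym derivative:
Step 1: integral_0^1 5.88 dx = 5.88*(1-0) = 5.88*1 = 5.88
Step 2: integral_1^2 0.73 dx = 0.73*(2-1) = 0.73*1 = 0.73
Step 3: integral_2^3 0.55 dx = 0.55*(3-2) = 0.55*1 = 0.55
Step 4: integral_3^4 2.53 dx = 2.53*(4-3) = 2.53*1 = 2.53
Step 5: integral_4^7 2.56 dx = 2.56*(7-4) = 2.56*3 = 7.68
Total: 5.88 + 0.73 + 0.55 + 2.53 + 7.68 = 17.37


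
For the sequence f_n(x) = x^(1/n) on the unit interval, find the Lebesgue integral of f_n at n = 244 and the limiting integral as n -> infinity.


At n = 244: f_244(x) = x^(1/244).
Step 1: integral(x^(1/244), 0, 1) = [x^(1/244+1) / (1/244+1)] from 0 to 1
     = 1 / (1/244 + 1) = 1 / ((244+1)/244) = 244/(244+1)
     = 244/245 = 0.995918
Step 2: As n -> infinity, f_n(x) = x^(1/n) -> 1 for x in (0,1], and f_n is increasing in n.
By MCT, lim_n integral(f_n) = integral(lim_n f_n) = integral(1, 0, 1) = 1.
Step 3: Verify convergence: 244/245 = 0.995918 -> 1


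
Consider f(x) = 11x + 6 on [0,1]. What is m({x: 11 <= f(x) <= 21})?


f^(-1)([11, 21]) = {x : 11 <= 11x + 6 <= 21}
Solving: (11 - 6)/11 <= x <= (21 - 6)/11
= [0.454545, 1.363636]
Intersecting with [0,1]: [0.454545, 1]
Measure = 1 - 0.454545 = 0.545455


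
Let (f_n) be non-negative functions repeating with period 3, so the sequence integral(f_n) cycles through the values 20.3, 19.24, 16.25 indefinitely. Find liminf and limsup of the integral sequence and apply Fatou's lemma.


The sequence (integral(f_n)) is periodic with period 3, repeating the values 20.3, 19.24, 16.25 indefinitely.
Step 1: For a periodic sequence, every tail (a_m, a_(m+1), ...) contains all 3 period values infinitely often.
Step 2: Hence inf of every tail = min of the period values = min(20.3, 19.24, 16.25) = 16.25.
        liminf_n integral(f_n) = sup over m of (inf of tail from m) = 16.25.
Step 3: Similarly sup of every tail = max of the period values = 20.3.
        limsup_n integral(f_n) = 20.3.
Step 4: Fatou's lemma: integral(liminf_n f_n) <= liminf_n integral(f_n) = 16.25.
        So the integral of the pointwise liminf is at most 16.25.


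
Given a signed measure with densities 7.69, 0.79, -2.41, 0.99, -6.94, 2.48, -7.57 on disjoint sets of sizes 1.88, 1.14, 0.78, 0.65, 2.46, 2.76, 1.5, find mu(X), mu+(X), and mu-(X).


Step 1: Compute signed measure on each set:
  Set 1: 7.69 * 1.88 = 14.4572
  Set 2: 0.79 * 1.14 = 0.9006
  Set 3: -2.41 * 0.78 = -1.8798
  Set 4: 0.99 * 0.65 = 0.6435
  Set 5: -6.94 * 2.46 = -17.0724
  Set 6: 2.48 * 2.76 = 6.8448
  Set 7: -7.57 * 1.5 = -11.355
Step 2: Total signed measure = (14.4572) + (0.9006) + (-1.8798) + (0.6435) + (-17.0724) + (6.8448) + (-11.355)
     = -7.4611
Step 3: Positive part mu+(X) = sum of positive contributions = 22.8461
Step 4: Negative part mu-(X) = |sum of negative contributions| = 30.3072


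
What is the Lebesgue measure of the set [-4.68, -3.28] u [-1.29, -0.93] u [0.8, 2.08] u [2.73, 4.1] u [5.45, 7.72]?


For pairwise disjoint intervals, m(union) = sum of lengths.
= (-3.28 - -4.68) + (-0.93 - -1.29) + (2.08 - 0.8) + (4.1 - 2.73) + (7.72 - 5.45)
= 1.4 + 0.36 + 1.28 + 1.37 + 2.27
= 6.68


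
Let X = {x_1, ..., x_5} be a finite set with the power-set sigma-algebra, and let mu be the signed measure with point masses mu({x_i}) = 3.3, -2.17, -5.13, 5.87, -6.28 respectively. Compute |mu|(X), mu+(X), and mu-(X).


Step 1: Every measurable set is a union of atoms (the cells / points), so a Hahn decomposition is
  obtained by grouping atoms by sign: P = union of atoms with mu > 0, N = union of the remaining atoms.
  Atoms in P (indices): 1, 4;  atoms in N (indices): 2, 3, 5
  Positive values: 3.3, 5.87
  Negative values: -2.17, -5.13, -6.28
Step 2: mu+(X) = mu(P) = sum of positive atom values = 9.17
Step 3: mu-(X) = -mu(N) = sum of |negative atom values| = 13.58
Step 4: |mu|(X) = mu+(X) + mu-(X) = 9.17 + 13.58 = 22.75


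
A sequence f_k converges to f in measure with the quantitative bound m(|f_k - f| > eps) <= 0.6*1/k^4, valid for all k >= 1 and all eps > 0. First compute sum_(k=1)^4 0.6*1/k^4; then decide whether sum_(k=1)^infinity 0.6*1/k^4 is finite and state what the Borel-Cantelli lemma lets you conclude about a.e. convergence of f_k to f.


Step 1: List the terms 0.6*1/k^4 for k = 1 to 4:
  k=1: 0.6
  k=2: 0.0375
  k=3: 0.007407
  k=4: 0.002344
Step 2: Partial sum = 0.6 + 0.0375 + 0.007407 + 0.002344
     = 0.647251
Step 3: The full series sum_(k>=1) 0.6*1/k^4 converges (p-series with p = 4 > 1; a constant multiple of a convergent series converges).
Step 4: Fix eps > 0. Since sum_k m(|f_k - f| > eps) < infinity, the Borel-Cantelli lemma gives
        m(limsup_k {|f_k - f| > eps}) = 0, i.e. for a.e. x, |f_k(x) - f(x)| <= eps for all large k.
        Applying this with eps = 1/j for j = 1, 2, ... and intersecting the countably many full-measure sets,
        for a.e. x we get limsup_k |f_k(x) - f(x)| <= 1/j for every j, hence f_k -> f almost everywhere.
Conclusion: series converges; Borel-Cantelli yields f_k -> f a.e.


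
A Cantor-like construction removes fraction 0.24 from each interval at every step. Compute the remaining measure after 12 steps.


Step 1: At each step, fraction remaining = 1 - 0.24 = 0.76
Step 2: After 12 steps, measure = (0.76)^12
Result = 0.037133


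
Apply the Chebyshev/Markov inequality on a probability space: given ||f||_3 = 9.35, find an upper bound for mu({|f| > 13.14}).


Chebyshev/Markov inequality: mu(|f| > eps) <= (||f||_p / eps)^p
Step 1: ||f||_3 / eps = 9.35 / 13.14 = 0.711568
Step 2: Raise to power p = 3:
  (0.711568)^3 = 0.360287
Step 3: Therefore mu(|f| > 13.14) <= 0.360287


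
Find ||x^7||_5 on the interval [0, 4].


Step 1: ||f||_5 = (integral_0^4 |x^7|^5 dx)^(1/5)
     = (integral_0^4 x^35 dx)^(1/5)
Step 2: integral_0^4 x^35 dx = [x^36/(36)] from 0 to 4 = 4^36/36
     = 4722366482869645213696/36 = 1.311768e+20
Step 3: ||f||_5 = (1.311768e+20)^(1/5) = 10557.751541


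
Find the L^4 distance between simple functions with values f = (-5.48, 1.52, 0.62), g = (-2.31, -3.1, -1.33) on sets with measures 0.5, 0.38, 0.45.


Step 1: Compute differences f_i - g_i:
  -5.48 - -2.31 = -3.17
  1.52 - -3.1 = 4.62
  0.62 - -1.33 = 1.95
Step 2: Compute |diff|^4 * measure for each set:
  |-3.17|^4 * 0.5 = 100.980391 * 0.5 = 50.490196
  |4.62|^4 * 0.38 = 455.583411 * 0.38 = 173.121696
  |1.95|^4 * 0.45 = 14.459006 * 0.45 = 6.506553
Step 3: Sum = 230.118445
Step 4: ||f-g||_4 = (230.118445)^(1/4) = 3.894824


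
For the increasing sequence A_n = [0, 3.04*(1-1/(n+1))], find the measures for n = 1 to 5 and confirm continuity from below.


By continuity of measure from below: if A_n increases to A, then m(A_n) -> m(A).
Here A = [0, 3.04], so m(A) = 3.04
Step 1: a_1 = 3.04*(1 - 1/2) = 1.52, m(A_1) = 1.52
Step 2: a_2 = 3.04*(1 - 1/3) = 2.0267, m(A_2) = 2.0267
Step 3: a_3 = 3.04*(1 - 1/4) = 2.28, m(A_3) = 2.28
Step 4: a_4 = 3.04*(1 - 1/5) = 2.432, m(A_4) = 2.432
Step 5: a_5 = 3.04*(1 - 1/6) = 2.5333, m(A_5) = 2.5333
Limit: m(A_n) -> m([0,3.04]) = 3.04


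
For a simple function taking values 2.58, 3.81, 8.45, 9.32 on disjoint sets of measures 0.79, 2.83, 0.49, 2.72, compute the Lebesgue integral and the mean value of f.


Step 1: Integral = sum(value_i * measure_i)
= 2.58*0.79 + 3.81*2.83 + 8.45*0.49 + 9.32*2.72
= 2.0382 + 10.7823 + 4.1405 + 25.3504
= 42.3114
Step 2: Total measure of domain = 0.79 + 2.83 + 0.49 + 2.72 = 6.83
Step 3: Average value = 42.3114 / 6.83 = 6.194934


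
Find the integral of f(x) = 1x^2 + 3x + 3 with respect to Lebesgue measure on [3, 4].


The Lebesgue integral of a Riemann-integrable function agrees with the Riemann integral.
Antiderivative F(x) = (1/3)x^3 + (3/2)x^2 + 3x
F(4) = (1/3)*4^3 + (3/2)*4^2 + 3*4
     = (1/3)*64 + (3/2)*16 + 3*4
     = 21.333333 + 24 + 12
     = 57.333333
F(3) = 31.5
Integral = F(4) - F(3) = 57.333333 - 31.5 = 25.833333


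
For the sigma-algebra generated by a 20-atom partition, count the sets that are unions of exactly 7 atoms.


Each element of F is a union of some subset of the 20 atoms.
Elements that are unions of exactly 7 atoms correspond to 7-element subsets of the 20 atoms.
Count = C(20, 7) = 20! / (7! * 13!) = 77520.


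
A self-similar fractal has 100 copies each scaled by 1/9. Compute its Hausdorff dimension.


For a self-similar set with N copies scaled by 1/r:
dim_H = log(N)/log(r) = log(100)/log(9)
= 4.60517/2.197225
= 2.095903


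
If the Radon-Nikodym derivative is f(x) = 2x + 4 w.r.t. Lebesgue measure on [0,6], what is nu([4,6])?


nu(A) = integral_A (dnu/dmu) dmu = integral_4^6 (2x + 4) dx
Step 1: Antiderivative F(x) = (2/2)x^2 + 4x
Step 2: F(6) = (2/2)*6^2 + 4*6 = 36 + 24 = 60
Step 3: F(4) = (2/2)*4^2 + 4*4 = 16 + 16 = 32
Step 4: nu([4,6]) = F(6) - F(4) = 60 - 32 = 28


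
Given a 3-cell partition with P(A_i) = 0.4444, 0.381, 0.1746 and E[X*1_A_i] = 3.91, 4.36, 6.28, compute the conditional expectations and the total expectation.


For each cell A_i: E[X|A_i] = E[X*1_A_i] / P(A_i)
Step 1: E[X|A_1] = 3.91 / 0.4444 = 8.79838
Step 2: E[X|A_2] = 4.36 / 0.381 = 11.44357
Step 3: E[X|A_3] = 6.28 / 0.1746 = 35.967927
Verification: E[X] = sum E[X*1_A_i] = 3.91 + 4.36 + 6.28 = 14.55


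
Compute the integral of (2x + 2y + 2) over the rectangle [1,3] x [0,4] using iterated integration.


By Fubini, integrate in x first, then y.
Step 1: Fix y, integrate over x in [1,3]:
  integral(2x + 2y + 2, x=1..3)
  = 2*(3^2 - 1^2)/2 + (2y + 2)*(3 - 1)
  = 8 + (2y + 2)*2
  = 8 + 4y + 4
  = 12 + 4y
Step 2: Integrate over y in [0,4]:
  integral(12 + 4y, y=0..4)
  = 12*4 + 4*(4^2 - 0^2)/2
  = 48 + 32
  = 80


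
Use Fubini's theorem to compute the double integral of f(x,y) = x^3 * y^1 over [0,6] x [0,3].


By Fubini's theorem, the double integral factors as a product of single integrals:
Step 1: integral_0^6 x^3 dx = [x^4/4] from 0 to 6
     = 6^4/4 = 324
Step 2: integral_0^3 y^1 dy = [y^2/2] from 0 to 3
     = 3^2/2 = 4.5
Step 3: Double integral = 324 * 4.5 = 1458


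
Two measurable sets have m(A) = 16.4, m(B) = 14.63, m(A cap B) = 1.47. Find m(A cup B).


By inclusion-exclusion: m(A u B) = m(A) + m(B) - m(A n B)
= 16.4 + 14.63 - 1.47
= 29.56


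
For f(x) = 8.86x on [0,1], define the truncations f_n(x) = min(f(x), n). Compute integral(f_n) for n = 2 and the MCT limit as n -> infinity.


f(x) = 8.86x on [0,1]; f_n(x) = min(8.86x, n). At n = 2:
Step 1: f(x) reaches 2 at x = 2/8.86 = 0.225734
Step 2: integral(f_2) = integral(8.86x, 0, 0.225734) + integral(2, 0.225734, 1)
       = 8.86*0.225734^2/2 + 2*(1 - 0.225734)
       = 0.225734 + 1.548533
       = 1.774266
Step 3: As n -> infinity, f_n increases to f, so by MCT integral(f_n) -> integral(f) = 8.86/2 = 4.43.
Convergence: integral(f_2) = 1.774266 -> 4.43 as n -> infinity


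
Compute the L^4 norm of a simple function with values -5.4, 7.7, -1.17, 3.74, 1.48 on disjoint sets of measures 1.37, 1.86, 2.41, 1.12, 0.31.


Step 1: Compute |f_i|^4 for each value:
  |-5.4|^4 = 850.3056
  |7.7|^4 = 3515.3041
  |-1.17|^4 = 1.873887
  |3.74|^4 = 195.652954
  |1.48|^4 = 4.797852
Step 2: Multiply by measures and sum:
  850.3056 * 1.37 = 1164.918672
  3515.3041 * 1.86 = 6538.465626
  1.873887 * 2.41 = 4.516068
  195.652954 * 1.12 = 219.131308
  4.797852 * 0.31 = 1.487334
Sum = 1164.918672 + 6538.465626 + 4.516068 + 219.131308 + 1.487334 = 7928.519009
Step 3: Take the p-th root:
||f||_4 = (7928.519009)^(1/4) = 9.436219


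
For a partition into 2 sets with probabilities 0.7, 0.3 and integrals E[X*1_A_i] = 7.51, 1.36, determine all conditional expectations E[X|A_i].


For each cell A_i: E[X|A_i] = E[X*1_A_i] / P(A_i)
Step 1: E[X|A_1] = 7.51 / 0.7 = 10.728571
Step 2: E[X|A_2] = 1.36 / 0.3 = 4.533333
Verification: E[X] = sum E[X*1_A_i] = 7.51 + 1.36 = 8.87


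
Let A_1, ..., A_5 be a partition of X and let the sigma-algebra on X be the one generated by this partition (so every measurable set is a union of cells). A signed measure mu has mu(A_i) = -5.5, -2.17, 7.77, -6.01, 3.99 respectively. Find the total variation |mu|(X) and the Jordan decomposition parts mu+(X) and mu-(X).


Step 1: Every measurable set is a union of atoms (the cells / points), so a Hahn decomposition is
  obtained by grouping atoms by sign: P = union of atoms with mu > 0, N = union of the remaining atoms.
  Atoms in P (indices): 3, 5;  atoms in N (indices): 1, 2, 4
  Positive values: 7.77, 3.99
  Negative values: -5.5, -2.17, -6.01
Step 2: mu+(X) = mu(P) = sum of positive atom values = 11.76
Step 3: mu-(X) = -mu(N) = sum of |negative atom values| = 13.68
Step 4: |mu|(X) = mu+(X) + mu-(X) = 11.76 + 13.68 = 25.44
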